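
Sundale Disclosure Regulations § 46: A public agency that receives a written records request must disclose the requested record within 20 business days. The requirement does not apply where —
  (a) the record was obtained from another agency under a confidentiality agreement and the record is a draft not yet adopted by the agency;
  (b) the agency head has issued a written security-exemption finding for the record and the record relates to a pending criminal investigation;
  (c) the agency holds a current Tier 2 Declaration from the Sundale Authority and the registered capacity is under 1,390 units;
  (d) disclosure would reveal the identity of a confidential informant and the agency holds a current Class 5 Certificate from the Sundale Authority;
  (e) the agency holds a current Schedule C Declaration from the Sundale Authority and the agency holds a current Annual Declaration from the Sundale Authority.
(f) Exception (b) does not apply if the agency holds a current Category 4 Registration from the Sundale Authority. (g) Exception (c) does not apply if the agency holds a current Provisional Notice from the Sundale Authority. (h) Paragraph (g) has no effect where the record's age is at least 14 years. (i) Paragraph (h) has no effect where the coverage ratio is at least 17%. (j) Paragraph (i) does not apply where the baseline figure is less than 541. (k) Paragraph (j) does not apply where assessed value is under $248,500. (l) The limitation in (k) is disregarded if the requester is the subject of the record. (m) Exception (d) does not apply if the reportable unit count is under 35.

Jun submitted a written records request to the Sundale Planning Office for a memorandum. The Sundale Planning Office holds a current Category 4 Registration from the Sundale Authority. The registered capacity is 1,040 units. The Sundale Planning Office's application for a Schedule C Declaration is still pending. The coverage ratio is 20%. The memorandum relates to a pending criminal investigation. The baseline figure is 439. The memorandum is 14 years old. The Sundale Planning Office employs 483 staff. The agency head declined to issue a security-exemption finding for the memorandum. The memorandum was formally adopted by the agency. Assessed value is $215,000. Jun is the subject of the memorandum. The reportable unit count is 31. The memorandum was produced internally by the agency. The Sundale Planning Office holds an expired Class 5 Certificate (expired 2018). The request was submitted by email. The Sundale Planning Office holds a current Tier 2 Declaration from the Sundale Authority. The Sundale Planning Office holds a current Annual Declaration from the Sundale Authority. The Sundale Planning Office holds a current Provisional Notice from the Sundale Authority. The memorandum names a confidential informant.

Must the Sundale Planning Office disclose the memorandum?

Exception (a) does not apply: the memorandum was produced internally.
Exception (b) requires that the agency head has issued a written security-exemption finding for the record; but the agency head declined to issue a security-exemption finding, so (b) is unavailable.
Exception (c): a current Tier 2 Declaration is held; the registered capacity is 1,040 units, under the 1,390 units limit — every condition holds. Under paragraphs (g)–(l): (g) applies (a current Provisional Notice is held), but yields to (h): (h) operates against (g): the record's age is 14 years, meeting the 14 years threshold. (i) is triggered (the coverage ratio is 20%, meeting the 17% threshold), but yields to (j): (j) operates — the baseline figure is 439, less than the 541 limit. (k) applies (assessed value is $215,000, under the $248,500 limit), but is itself disapplied by (l): (l) operates against (k): Jun is the subject of the memorandum. (c) remains available.
Exception (d) requires that the agency holds a current Class 5 Certificate from the Sundale Authority; but there is no Class 5 Certificate in force, so (d) is unavailable.
Exception (e) does not apply: the Schedule C Declaration is not current.

No — exception (c) applies; the Sundale Planning Office is not required to disclose the memorandum.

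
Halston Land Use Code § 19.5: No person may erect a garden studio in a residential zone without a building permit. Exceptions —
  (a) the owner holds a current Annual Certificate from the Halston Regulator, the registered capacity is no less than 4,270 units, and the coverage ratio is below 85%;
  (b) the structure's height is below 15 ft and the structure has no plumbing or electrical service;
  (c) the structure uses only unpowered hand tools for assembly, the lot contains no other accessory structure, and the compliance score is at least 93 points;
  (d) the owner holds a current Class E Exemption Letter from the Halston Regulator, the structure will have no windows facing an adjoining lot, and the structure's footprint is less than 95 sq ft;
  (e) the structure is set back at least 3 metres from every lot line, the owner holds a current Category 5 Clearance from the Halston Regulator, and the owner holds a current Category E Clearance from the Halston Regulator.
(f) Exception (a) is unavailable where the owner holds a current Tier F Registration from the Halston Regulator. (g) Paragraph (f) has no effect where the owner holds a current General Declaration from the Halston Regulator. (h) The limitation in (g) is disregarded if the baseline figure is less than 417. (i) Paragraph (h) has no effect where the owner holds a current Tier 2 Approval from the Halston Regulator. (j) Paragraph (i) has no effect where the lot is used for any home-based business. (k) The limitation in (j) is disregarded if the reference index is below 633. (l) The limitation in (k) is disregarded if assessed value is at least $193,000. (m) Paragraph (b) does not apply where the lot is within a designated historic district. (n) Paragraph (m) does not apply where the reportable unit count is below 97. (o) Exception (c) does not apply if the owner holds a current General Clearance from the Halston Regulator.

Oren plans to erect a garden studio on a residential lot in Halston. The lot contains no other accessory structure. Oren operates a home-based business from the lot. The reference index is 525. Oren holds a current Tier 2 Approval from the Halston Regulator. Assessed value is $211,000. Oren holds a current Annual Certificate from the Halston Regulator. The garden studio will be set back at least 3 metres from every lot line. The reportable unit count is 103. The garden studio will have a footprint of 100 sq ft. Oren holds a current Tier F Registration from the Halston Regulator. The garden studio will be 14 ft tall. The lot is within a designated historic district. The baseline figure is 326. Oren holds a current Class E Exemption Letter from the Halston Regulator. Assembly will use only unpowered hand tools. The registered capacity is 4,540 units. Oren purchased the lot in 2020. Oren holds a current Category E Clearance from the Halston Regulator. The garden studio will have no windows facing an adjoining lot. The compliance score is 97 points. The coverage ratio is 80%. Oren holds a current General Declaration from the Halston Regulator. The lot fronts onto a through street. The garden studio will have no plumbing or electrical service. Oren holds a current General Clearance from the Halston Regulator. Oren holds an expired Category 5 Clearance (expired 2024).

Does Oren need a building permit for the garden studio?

Exception (a): a current Annual Certificate is held; the registered capacity is 4,540 units, meeting the 4,270 units threshold; the coverage ratio is 80%, below the 85% limit — every condition holds. But: (f) is engaged — a current Tier F Registration is held. (g) applies (a current General Declaration is held), but is itself disapplied by (h): (h) operates against (g): the baseline figure is 326, less than the 417 limit. (i) would limit (h) — a current Tier 2 Approval is held — but (j) sets (i) aside: (j) is engaged — a home-based business operates on the lot. (k) would limit (j) — the reference index is 525, below the 633 limit — but (l) sets (k) aside: (l) operates — assessed value is $211,000, meeting the $193,000 threshold. (a) is therefore removed.
All of (b)'s requirements are met (the structure's height is 14 ft, below the 15 ft limit; there is no plumbing or electrical service). But applying paragraphs (m)–(n): (m) is engaged — the lot is in a historic district. (n), which would lift (m), is not engaged — the reportable unit count is 103, not below 97. (b) is therefore removed.
Exception (c)'s conditions are all satisfied: assembly uses only hand tools; the lot has no other accessory structure; the compliance score is 97 points, meeting the 93 points threshold. But applying paragraph (o): (o) is triggered — a current General Clearance is held. So (c) is unavailable.
Exception (d) fails — the structure's footprint is 100 sq ft, not less than 95 sq ft.
Exception (e) requires that the owner holds a current Category 5 Clearance from the Halston Regulator; but the Category 5 Clearance is not current, so (e) is unavailable.
No exception is made out. Oren falls within the general rule.

Yes — Oren must obtain a building permit.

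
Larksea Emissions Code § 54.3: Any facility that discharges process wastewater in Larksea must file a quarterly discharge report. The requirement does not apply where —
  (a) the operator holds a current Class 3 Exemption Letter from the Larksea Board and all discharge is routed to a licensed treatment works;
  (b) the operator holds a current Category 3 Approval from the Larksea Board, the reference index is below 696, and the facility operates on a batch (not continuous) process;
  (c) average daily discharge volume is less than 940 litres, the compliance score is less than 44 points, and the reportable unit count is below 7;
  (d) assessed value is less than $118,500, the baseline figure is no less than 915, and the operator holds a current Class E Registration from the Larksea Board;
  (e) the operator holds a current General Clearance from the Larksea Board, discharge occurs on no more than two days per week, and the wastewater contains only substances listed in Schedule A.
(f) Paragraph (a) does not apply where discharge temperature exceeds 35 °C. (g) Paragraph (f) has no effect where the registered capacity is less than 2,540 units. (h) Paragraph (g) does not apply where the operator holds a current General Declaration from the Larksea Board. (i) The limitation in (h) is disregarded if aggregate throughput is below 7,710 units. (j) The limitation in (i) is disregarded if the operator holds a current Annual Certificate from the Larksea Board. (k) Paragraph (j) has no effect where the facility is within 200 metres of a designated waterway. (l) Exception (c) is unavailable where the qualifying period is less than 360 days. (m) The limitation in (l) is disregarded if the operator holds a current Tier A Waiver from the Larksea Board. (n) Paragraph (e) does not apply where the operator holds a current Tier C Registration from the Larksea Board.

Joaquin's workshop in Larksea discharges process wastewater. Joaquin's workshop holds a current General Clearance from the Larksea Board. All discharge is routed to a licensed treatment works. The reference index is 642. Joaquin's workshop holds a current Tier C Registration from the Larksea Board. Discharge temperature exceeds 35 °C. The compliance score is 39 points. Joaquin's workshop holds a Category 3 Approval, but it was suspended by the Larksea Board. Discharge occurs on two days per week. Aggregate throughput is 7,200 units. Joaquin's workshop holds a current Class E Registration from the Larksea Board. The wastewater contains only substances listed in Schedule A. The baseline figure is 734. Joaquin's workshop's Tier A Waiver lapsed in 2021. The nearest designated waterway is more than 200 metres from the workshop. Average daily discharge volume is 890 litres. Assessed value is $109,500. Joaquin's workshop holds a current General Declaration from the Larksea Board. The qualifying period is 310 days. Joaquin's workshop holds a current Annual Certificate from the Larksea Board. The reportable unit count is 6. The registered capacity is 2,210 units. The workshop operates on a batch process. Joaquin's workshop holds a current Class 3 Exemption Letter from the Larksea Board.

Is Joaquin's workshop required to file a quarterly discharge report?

Yes — Joaquin's workshop must file a quarterly discharge report.

Exception (a) is satisfied on its face — a current Class 3 Exemption Letter is held; discharge is routed to a licensed treatment works. Turning to paragraphs (f)–(k): (f) operates against (a): discharge temperature exceeds 35 °C. (g) applies (the registered capacity is 2,210 units, less than the 2,540 units limit), but yields to (h): (h) is triggered — a current General Declaration is held. (i) is triggered (aggregate throughput is 7,200 units, below the 7,710 units limit), but is itself disapplied by (j): (j) operates against (i): a current Annual Certificate is held. (k), which would lift (j), does not operate here — the workshop is more than 200 m from any designated waterway. Exception (a) does not apply.
Exception (b) does not apply: no current Category 3 Approval is held.
Exception (c): average daily discharge volume is 890 litres, less than the 940 litres limit; the compliance score is 39 points, less than the 44 points limit; the reportable unit count is 6, below the 7 limit — every condition holds. But applying paragraphs (l)–(m): (l) operates against (c): the qualifying period is 310 days, less than the 360 days limit. (m), which would lift (l), does not operate here — no current Tier A Waiver is held. (c) is therefore removed.
Exception (d) does not apply: the baseline figure is 734, short of 915.
All of (e)'s requirements are met (a current General Clearance is held; discharge occurs on no more than two days per week; the wastewater is Schedule-A-only). But: (n) operates — a current Tier C Registration is held. (e) is therefore removed.
No exception is made out. Joaquin's workshop falls within the general rule.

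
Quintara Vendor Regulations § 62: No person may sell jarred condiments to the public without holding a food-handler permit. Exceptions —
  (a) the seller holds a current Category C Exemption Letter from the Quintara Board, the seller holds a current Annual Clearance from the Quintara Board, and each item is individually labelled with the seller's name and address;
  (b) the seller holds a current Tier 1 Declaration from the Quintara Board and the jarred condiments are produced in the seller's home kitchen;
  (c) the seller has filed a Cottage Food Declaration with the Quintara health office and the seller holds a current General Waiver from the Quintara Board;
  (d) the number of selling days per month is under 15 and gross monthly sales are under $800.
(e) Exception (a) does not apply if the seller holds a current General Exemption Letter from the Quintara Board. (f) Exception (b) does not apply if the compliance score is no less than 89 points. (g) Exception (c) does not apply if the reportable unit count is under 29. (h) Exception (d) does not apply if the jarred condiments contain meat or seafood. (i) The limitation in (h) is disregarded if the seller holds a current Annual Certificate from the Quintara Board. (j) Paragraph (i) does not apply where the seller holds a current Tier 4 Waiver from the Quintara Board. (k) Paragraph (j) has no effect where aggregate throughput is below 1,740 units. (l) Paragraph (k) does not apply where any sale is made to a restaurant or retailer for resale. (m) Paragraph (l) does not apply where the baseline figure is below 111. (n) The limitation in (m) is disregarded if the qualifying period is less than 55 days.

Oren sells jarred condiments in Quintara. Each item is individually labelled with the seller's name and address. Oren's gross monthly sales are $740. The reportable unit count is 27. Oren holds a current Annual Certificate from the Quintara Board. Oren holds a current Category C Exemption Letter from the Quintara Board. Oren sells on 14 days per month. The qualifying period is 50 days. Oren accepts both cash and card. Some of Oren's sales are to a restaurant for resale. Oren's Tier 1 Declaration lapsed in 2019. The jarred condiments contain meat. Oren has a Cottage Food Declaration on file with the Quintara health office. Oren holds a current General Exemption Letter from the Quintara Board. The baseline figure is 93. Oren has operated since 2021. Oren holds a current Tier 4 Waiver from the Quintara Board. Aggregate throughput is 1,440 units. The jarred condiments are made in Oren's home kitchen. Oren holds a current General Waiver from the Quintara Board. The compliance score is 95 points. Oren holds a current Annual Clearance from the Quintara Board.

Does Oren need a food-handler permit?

Exception (a)'s conditions are all satisfied: a current Category C Exemption Letter is held; a current Annual Clearance is held; items are individually labelled. But: (e) operates — a current General Exemption Letter is held. Exception (a) does not apply.
Exception (b) fails — the Tier 1 Declaration is not current.
Exception (c) is satisfied on its face — a Cottage Food Declaration is on file; a current General Waiver is held. Turning to paragraph (g): (g) is engaged — the reportable unit count is 27, under the 29 limit. Exception (c) does not apply.
Exception (d): the number of selling days per month is 14, under the 15 limit; gross monthly sales are $740, under the $800 limit — every condition holds. However, paragraphs (h)–(n) must be considered: (h) operates against (d): the jarred condiments contain meat. (i) would limit (h) — a current Annual Certificate is held — but (j) sets (i) aside: (j) operates against (i): a current Tier 4 Waiver is held. (k) would limit (j) — aggregate throughput is 1,440 units, below the 1,740 units limit — but (l) sets (k) aside: (l) is engaged — some sales are to a restaurant for resale. (m) would limit (l) — the baseline figure is 93, below the 111 limit — but (n) sets (m) aside: (n) operates against (m): the qualifying period is 50 days, less than the 55 days limit. Exception (d) does not apply.
No exception displaces § 62.

Yes — Oren must hold a food-handler permit.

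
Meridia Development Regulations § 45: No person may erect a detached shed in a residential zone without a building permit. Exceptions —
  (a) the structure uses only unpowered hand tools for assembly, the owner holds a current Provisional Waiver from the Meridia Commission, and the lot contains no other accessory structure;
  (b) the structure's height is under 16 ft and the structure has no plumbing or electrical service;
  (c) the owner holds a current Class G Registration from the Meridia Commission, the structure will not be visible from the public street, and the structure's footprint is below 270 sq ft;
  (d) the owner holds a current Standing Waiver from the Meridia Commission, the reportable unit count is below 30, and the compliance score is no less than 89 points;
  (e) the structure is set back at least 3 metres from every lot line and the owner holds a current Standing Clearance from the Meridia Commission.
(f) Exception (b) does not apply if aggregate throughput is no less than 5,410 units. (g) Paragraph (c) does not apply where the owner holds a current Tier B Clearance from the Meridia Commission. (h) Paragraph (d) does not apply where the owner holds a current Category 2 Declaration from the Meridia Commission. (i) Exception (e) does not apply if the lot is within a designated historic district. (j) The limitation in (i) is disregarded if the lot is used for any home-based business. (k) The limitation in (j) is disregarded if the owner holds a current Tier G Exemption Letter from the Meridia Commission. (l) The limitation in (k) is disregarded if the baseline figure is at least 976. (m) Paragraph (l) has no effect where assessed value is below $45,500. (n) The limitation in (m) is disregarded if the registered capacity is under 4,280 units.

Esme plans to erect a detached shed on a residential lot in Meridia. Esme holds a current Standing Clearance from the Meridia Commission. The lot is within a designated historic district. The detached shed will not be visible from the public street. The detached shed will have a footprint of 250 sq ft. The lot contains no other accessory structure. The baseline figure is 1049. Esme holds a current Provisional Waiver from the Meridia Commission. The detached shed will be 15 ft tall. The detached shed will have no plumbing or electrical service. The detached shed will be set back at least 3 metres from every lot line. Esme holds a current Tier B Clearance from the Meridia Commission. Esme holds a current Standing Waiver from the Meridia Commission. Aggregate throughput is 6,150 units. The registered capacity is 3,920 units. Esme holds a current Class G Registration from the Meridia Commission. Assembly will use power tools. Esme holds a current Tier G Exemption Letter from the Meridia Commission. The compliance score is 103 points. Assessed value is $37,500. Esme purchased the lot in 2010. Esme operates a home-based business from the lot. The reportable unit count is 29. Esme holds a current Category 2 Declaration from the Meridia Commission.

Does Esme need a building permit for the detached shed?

No — exception (e) applies; Esme does not need a building permit.

Exception (a) fails — assembly uses power tools.
All of (b)'s requirements are met (the structure's height is 15 ft, under the 16 ft limit; there is no plumbing or electrical service). However, paragraph (f) must be considered: (f) is triggered — aggregate throughput is 6,150 units, meeting the 5,410 units threshold. So (b) is unavailable.
All of (c)'s requirements are met (a current Class G Registration is held; the structure will not be visible from the street; the structure's footprint is 250 sq ft, below the 270 sq ft limit). However, paragraph (g) must be considered: (g) is triggered — a current Tier B Clearance is held. Exception (c) does not apply.
Exception (d)'s conditions are all satisfied: a current Standing Waiver is held; the reportable unit count is 29, below the 30 limit; the compliance score is 103 points, meeting the 89 points threshold. But applying paragraph (h): (h) operates — a current Category 2 Declaration is held. Exception (d) does not apply.
Exception (e)'s conditions are all satisfied: the setback is at least 3 m on every side; a current Standing Clearance is held. Applying paragraphs (i)–(n): (i) would limit (e) — the lot is in a historic district — but (j) sets (i) aside: (j) operates — a home-based business operates on the lot. (k) would limit (j) — a current Tier G Exemption Letter is held — but (l) sets (k) aside: (l) operates against (k): the baseline figure is 1,049, meeting the 976 threshold. (m) is engaged (assessed value is $37,500, below the $45,500 limit), but is set aside by (n): (n) operates against (m): the registered capacity is 3,920 units, under the 4,280 units limit. Exception (e) stands.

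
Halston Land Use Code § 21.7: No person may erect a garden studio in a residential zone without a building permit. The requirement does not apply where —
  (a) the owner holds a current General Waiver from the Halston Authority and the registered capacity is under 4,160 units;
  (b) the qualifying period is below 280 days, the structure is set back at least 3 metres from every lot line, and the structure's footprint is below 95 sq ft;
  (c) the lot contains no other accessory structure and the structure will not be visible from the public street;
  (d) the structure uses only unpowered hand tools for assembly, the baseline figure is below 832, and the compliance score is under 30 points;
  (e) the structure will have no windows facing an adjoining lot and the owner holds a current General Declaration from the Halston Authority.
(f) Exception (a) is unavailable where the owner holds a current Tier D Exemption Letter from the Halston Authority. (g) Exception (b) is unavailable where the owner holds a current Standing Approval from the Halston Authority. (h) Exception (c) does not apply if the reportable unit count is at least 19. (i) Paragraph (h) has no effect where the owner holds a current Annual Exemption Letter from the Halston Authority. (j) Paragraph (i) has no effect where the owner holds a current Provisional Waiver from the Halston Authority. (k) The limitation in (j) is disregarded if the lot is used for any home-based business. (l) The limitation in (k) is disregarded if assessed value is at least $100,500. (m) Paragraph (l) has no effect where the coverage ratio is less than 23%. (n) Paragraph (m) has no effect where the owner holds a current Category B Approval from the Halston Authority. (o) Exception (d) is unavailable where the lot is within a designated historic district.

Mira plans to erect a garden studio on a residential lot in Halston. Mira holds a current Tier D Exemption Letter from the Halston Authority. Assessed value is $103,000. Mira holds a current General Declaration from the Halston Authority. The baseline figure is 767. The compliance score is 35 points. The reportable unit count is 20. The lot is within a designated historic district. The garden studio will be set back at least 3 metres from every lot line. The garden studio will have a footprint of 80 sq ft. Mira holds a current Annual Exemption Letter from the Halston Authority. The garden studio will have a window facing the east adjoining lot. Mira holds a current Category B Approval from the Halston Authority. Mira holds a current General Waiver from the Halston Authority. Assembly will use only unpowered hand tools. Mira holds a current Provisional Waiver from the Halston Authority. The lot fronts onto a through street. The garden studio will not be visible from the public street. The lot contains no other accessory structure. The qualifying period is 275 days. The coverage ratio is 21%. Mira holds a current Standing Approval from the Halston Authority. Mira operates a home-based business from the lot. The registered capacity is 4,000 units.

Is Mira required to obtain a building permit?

Exception (a): a current General Waiver is held; the registered capacity is 4,000 units, under the 4,160 units limit — every condition holds. However, paragraph (f) must be considered: (f) operates against (a): a current Tier D Exemption Letter is held. (a) is therefore removed.
Exception (b) is satisfied on its face — the qualifying period is 275 days, below the 280 days limit; the setback is at least 3 m on every side; the structure's footprint is 80 sq ft, below the 95 sq ft limit. But applying paragraph (g): (g) operates against (b): a current Standing Approval is held. So (b) is unavailable.
All of (c)'s requirements are met (the lot has no other accessory structure; the structure will not be visible from the street). However, paragraphs (h)–(n) must be considered: (h) is engaged — the reportable unit count is 20, meeting the 19 threshold. (i) operates (a current Annual Exemption Letter is held), but is set aside by (j): (j) applies — a current Provisional Waiver is held. (k) would limit (j) — a home-based business operates on the lot — but (l) sets (k) aside: (l) operates against (k): assessed value is $103,000, meeting the $100,500 threshold. (m) operates (the coverage ratio is 21%, less than the 23% limit), but is itself disapplied by (n): (n) operates against (m): a current Category B Approval is held. So (c) is unavailable.
Exception (d) fails — the compliance score is 35 points, not under 30 points.
Exception (e) requires that the structure will have no windows facing an adjoining lot; but a window faces an adjoining lot, so (e) is unavailable.
Every exception is unavailable, so the rule governs.

Yes — Mira must obtain a building permit.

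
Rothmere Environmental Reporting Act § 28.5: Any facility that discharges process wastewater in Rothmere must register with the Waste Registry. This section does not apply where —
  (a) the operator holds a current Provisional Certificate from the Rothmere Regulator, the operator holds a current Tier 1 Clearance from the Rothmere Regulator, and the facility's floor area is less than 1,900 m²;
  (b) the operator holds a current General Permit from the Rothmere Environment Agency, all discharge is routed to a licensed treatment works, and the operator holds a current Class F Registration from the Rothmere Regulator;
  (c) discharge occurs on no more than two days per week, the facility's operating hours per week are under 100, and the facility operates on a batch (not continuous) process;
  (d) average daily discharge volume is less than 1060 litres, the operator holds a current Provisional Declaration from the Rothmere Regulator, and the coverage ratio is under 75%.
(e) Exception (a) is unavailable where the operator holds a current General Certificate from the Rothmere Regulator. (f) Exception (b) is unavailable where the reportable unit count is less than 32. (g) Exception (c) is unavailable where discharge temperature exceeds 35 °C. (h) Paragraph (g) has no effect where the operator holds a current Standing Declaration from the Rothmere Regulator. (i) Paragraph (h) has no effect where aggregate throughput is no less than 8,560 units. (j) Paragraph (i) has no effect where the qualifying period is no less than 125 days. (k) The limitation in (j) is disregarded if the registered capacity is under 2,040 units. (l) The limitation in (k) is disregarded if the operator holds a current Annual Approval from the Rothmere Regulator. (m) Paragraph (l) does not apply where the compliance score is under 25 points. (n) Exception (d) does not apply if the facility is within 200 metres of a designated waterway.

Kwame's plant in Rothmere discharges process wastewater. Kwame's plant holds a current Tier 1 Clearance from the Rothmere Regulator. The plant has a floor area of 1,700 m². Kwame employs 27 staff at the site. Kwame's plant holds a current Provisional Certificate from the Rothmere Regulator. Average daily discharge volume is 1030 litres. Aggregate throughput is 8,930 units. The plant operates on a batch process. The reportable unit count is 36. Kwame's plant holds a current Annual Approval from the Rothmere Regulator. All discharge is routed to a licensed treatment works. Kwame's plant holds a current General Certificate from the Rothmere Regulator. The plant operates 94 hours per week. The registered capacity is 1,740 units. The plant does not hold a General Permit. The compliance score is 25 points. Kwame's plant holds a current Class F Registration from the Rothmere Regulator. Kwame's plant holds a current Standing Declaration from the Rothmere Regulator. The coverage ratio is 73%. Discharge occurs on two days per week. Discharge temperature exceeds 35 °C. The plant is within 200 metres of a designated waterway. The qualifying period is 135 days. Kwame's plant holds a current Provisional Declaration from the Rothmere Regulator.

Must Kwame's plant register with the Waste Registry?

Exception (a): a current Provisional Certificate is held; a current Tier 1 Clearance is held; the facility's floor area is 1,700 m², less than the 1,900 m² limit — every condition holds. But: (e) operates against (a): a current General Certificate is held. So (a) is unavailable.
Exception (b) fails — no General Permit is held.
Exception (c) is satisfied on its face — discharge occurs on no more than two days per week; the facility's operating hours per week are 94, under the 100 limit; the facility operates on a batch process. Considering the limiting provisions: (g) would limit (c) — discharge temperature exceeds 35 °C — but (h) sets (g) aside: (h) operates against (g): a current Standing Declaration is held. (i) would limit (h) — aggregate throughput is 8,930 units, meeting the 8,560 units threshold — but (j) sets (i) aside: (j) operates against (i): the qualifying period is 135 days, meeting the 125 days threshold. (k) is engaged (the registered capacity is 1,740 units, under the 2,040 units limit), but is set aside by (l): (l) operates against (k): a current Annual Approval is held. (m) does not operate here (the compliance score is 25 points, not under 25 points), so (l) stands. So (c) applies.
Exception (d)'s conditions are all satisfied: average daily discharge volume is 1030 litres, less than the 1060 litres limit; a current Provisional Declaration is held; the coverage ratio is 73%, under the 75% limit. But applying paragraph (n): (n) applies — the plant is within 200 m of a designated waterway. So (d) is unavailable.

No — exception (c) applies; Kwame's plant is not required to register with the Waste Registry.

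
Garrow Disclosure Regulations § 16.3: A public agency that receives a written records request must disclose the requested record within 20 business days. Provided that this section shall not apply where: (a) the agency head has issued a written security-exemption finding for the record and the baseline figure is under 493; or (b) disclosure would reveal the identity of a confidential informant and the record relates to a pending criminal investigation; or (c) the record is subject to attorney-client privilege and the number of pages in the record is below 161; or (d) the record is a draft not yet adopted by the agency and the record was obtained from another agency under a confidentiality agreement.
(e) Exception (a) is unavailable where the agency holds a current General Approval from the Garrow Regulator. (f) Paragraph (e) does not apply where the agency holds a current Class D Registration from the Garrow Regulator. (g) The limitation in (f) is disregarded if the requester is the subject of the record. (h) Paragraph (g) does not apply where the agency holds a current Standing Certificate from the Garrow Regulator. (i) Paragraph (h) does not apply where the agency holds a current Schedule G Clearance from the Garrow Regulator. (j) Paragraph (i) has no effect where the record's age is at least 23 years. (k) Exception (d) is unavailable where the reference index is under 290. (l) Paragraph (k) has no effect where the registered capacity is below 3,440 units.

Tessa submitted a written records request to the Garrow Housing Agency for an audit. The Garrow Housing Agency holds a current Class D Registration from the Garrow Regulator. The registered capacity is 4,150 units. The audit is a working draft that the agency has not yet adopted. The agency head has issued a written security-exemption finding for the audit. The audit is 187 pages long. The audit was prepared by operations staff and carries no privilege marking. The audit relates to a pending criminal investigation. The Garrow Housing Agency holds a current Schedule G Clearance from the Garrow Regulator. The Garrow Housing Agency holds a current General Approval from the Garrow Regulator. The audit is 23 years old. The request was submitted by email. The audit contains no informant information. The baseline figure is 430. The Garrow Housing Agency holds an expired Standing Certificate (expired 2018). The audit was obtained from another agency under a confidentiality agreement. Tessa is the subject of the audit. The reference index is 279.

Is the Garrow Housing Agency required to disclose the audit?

Yes — the Garrow Housing Agency must disclose the audit.

Exception (a)'s conditions are all satisfied: a written security-exemption finding has been issued; the baseline figure is 430, under the 493 limit. But applying paragraphs (e)–(j): (e) operates against (a): a current General Approval is held. (f) is engaged (a current Class D Registration is held), but is itself disapplied by (g): (g) operates — Tessa is the subject of the audit. (h) is inapplicable (the Standing Certificate is not current), so (g) stands. Exception (a) does not apply.
Exception (b) does not apply: the audit contains no informant information.
Exception (c) does not apply: the audit carries no privilege marking.
Exception (d): the audit is an unadopted draft; the audit was obtained under a confidentiality agreement — every condition holds. But applying paragraphs (k)–(l): (k) is engaged — the reference index is 279, under the 290 limit. (l), which would lift (k), is inapplicable — the registered capacity is 4,150 units, not below 3,440 units. (d) is therefore removed.
No exception is made out. the Garrow Housing Agency falls within the general rule.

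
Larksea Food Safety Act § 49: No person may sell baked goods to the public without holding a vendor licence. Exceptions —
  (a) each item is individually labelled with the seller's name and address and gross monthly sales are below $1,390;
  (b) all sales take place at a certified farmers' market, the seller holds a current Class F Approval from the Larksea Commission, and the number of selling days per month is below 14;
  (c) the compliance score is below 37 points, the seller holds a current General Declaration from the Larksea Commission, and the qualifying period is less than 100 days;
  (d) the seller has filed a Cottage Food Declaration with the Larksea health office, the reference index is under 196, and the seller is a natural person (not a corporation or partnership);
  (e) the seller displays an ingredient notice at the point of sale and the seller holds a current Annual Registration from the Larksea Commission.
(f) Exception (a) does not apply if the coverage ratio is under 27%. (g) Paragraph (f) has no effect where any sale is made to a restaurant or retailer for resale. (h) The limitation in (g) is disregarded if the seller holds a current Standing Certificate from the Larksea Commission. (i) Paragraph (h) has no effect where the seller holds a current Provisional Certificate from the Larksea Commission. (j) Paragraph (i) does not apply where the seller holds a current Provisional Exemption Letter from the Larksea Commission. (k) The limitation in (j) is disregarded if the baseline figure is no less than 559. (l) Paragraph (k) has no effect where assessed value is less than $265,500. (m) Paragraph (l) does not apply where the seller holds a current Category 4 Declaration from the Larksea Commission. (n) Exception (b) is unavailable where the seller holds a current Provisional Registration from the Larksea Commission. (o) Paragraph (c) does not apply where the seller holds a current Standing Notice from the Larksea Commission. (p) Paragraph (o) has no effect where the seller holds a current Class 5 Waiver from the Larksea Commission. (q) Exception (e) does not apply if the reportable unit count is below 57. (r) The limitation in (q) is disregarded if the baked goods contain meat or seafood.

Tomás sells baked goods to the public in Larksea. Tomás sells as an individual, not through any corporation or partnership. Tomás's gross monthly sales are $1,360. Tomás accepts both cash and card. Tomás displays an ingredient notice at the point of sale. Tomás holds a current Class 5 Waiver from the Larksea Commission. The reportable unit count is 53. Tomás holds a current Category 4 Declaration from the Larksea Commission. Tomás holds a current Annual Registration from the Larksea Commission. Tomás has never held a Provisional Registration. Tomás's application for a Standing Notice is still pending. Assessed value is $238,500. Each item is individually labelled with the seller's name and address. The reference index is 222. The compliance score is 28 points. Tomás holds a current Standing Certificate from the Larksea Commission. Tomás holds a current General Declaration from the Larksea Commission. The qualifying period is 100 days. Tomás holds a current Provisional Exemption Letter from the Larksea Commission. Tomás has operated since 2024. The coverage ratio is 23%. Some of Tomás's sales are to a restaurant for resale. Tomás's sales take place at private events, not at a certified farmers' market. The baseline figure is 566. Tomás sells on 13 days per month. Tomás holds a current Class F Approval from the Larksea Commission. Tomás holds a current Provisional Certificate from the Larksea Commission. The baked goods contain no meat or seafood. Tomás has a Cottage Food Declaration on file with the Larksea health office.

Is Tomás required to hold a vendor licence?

No — exception (a) applies; Tomás is not required to hold a vendor licence.

Exception (a)'s conditions are all satisfied: items are individually labelled; gross monthly sales are $1,360, below the $1,390 limit. Under paragraphs (f)–(m): (f) applies (the coverage ratio is 23%, under the 27% limit), but is displaced by (g): (g) is triggered — some sales are to a restaurant for resale. (h) would limit (g) — a current Standing Certificate is held — but (i) sets (h) aside: (i) is triggered — a current Provisional Certificate is held. (j) is engaged (a current Provisional Exemption Letter is held), but is overridden by (k): (k) operates — the baseline figure is 566, meeting the 559 threshold. (l) is triggered (assessed value is $238,500, less than the $265,500 limit), but is set aside by (m): (m) operates — a current Category 4 Declaration is held. So (a) applies.
Exception (b) does not apply: sales are at private events, not a certified farmers' market.
Exception (c) requires that the qualifying period is less than 100 days; but the qualifying period is 100 days, not less than 100 days, so (c) is unavailable.
Exception (d) does not apply: the reference index is 222, not under 196.
All of (e)'s requirements are met (an ingredient notice is displayed; a current Annual Registration is held). Turning to paragraphs (q)–(r): (q) operates against (e): the reportable unit count is 53, below the 57 limit. (r), which would lift (q), does not operate here — the baked goods contain no meat or seafood. (e) is therefore removed.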